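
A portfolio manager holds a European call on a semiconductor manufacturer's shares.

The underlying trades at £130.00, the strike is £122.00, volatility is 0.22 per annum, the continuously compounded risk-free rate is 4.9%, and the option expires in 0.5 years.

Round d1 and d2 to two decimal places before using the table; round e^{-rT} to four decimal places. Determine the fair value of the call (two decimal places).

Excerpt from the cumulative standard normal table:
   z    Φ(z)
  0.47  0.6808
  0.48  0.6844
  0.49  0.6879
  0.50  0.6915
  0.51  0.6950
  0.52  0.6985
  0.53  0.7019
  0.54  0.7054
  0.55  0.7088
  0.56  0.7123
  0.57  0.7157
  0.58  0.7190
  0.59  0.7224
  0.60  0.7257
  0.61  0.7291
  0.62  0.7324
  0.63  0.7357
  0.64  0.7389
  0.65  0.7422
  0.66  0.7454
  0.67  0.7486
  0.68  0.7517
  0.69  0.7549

T = 0.5;  σ√T = 0.1556
d₁ = [ln(130/122) + (0.049 + ½·0.22²)·0.5] / (σ√T) = (0.0635 + 0.0366) / 0.1556 = 0.6436 ⇒ 0.64
d₂ = 0.6436 − 0.1556 = 0.4880 ⇒ 0.49
e^(−rT) = e^(−0.049·0.5) = 0.9758
N(d₁) = N(0.64) = 0.7389;  N(d₂) = N(0.49) = 0.6879
C = 130·0.7389 − 122·0.9758·0.6879 = 96.0570 − 81.8928 = 14.1642

£14.16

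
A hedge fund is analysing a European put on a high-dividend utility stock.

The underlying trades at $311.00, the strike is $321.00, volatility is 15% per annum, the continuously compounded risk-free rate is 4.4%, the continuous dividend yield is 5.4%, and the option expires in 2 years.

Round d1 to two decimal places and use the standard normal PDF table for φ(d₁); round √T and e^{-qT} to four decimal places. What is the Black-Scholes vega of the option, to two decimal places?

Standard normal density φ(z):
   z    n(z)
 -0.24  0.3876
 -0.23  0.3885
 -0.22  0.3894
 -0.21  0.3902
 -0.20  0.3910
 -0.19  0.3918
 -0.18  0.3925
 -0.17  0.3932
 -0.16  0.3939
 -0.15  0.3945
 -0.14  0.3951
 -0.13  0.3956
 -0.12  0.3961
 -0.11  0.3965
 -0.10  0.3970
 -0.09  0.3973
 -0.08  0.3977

σ√T = 0.15·√2 = 0.2121
d₁ = [ln(311/321) + (0.044 − 0.054 + 0.15²/2)·2] / 0.2121 = [-0.0316 + 0.0025] / 0.2121 = -0.1374 which rounds to -0.14
√T = √2 = 1.4142
φ(d₁) = φ(-0.14) = 0.3951
exp(−qT) = exp(−0.054·2) = 0.8976
vega = S·exp(−qT)·φ(d₁)·√T = 311·0.8976·0.3951·1.4142 = 155.9772
(Call and put vega coincide under Black-Scholes.)

155.98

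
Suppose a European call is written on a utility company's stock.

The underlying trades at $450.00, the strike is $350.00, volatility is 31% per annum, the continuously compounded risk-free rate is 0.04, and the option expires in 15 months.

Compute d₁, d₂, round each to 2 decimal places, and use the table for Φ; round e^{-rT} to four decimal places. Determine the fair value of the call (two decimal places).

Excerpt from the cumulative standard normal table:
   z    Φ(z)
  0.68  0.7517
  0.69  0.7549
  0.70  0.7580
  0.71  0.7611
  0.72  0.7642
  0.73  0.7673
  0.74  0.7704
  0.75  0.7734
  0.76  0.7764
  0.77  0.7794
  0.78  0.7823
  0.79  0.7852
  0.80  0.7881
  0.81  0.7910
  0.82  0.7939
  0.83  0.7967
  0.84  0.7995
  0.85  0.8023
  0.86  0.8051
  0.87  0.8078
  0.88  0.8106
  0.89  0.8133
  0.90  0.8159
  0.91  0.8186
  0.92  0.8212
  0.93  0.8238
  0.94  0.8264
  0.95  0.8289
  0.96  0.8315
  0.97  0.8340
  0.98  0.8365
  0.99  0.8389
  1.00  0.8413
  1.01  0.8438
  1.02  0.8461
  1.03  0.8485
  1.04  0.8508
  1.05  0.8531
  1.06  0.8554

σ√T = 0.31 × 1.1180 = 0.3466
ln(S/K) + (r + σ²/2)T = ln(450/350) + (0.04 + 0.31²/2)·1.25 = 0.2513 + 0.1101 = 0.3614
d₁ = 0.3614 / 0.3466 = 1.0427 → 1.04
d₂ = d₁ − σ√T = 1.0427 − 0.3466 = 0.6961 → 0.70
e^(−rT) = e^(−0.04·1.25) = 0.9512
N(d₁) = N(1.04) = 0.8508;  N(d₂) = N(0.70) = 0.7580
C = 450·0.8508 − 350·0.9512·0.7580 = 382.8600 − 252.3534 = 130.5066

$130.51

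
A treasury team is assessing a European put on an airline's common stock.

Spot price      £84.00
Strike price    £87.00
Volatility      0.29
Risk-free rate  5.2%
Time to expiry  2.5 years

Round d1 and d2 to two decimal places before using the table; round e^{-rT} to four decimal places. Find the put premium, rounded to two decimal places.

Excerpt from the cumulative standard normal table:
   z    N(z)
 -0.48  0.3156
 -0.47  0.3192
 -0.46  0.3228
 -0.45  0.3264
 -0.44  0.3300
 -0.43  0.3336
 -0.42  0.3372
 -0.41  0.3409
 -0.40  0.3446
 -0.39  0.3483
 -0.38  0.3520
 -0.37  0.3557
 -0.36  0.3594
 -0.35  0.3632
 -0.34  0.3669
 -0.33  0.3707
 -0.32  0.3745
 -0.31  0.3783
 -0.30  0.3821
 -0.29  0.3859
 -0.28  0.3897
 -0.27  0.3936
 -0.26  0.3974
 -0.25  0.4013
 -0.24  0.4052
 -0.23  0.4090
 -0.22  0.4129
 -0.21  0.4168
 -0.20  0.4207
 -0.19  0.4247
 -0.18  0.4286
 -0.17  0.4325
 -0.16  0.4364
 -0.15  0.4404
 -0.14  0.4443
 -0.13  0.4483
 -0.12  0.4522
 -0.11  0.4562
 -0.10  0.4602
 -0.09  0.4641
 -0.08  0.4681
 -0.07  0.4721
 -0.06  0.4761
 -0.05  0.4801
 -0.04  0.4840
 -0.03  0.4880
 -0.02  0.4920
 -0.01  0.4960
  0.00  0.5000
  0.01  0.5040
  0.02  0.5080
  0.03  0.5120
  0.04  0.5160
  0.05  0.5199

σ√T = 0.29 × 1.5811 = 0.4585
d₁ = [ln(84/87) + (0.052 + ½·0.29²)·2.5] / (σ√T) = (-0.0351 + 0.2351) / 0.4585 = 0.4362 ⇒ 0.44
d₂ = 0.4362 − 0.4585 = -0.0223 ⇒ -0.02
exp(−rT) = exp(−0.052·2.5) = 0.8781
N(−d₂) = N(0.02) = 0.5080;  N(−d₁) = N(-0.44) = 0.3300
P = 87·0.8781·0.5080 − 84·0.3300 = 38.8085 − 27.7200 = 11.0885

£11.09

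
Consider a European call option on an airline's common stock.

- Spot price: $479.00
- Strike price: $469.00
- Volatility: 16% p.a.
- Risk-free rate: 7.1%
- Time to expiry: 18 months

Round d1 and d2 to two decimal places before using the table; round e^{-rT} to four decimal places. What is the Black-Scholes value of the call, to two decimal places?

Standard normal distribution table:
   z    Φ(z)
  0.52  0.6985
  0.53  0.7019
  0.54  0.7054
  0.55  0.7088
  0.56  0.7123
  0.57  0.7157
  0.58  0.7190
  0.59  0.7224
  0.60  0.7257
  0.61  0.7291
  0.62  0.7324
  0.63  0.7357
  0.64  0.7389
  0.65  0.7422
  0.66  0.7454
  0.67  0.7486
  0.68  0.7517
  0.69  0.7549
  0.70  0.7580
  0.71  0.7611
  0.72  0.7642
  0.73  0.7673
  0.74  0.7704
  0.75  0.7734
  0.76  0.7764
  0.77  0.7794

σ√T = 0.16 × 1.2247 = 0.1960
d₁ = [ln(479/469) + (0.071 + 0.16²/2)·1.5] / 0.1960 = [0.0211 + 0.1257] / 0.1960 = 0.7491 which rounds to 0.75
d₂ = d₁ − σ√T = 0.7491 − 0.1960 = 0.5532 which rounds to 0.55
e^(−rT) = e^(−0.071·1.5) = 0.8990
N(d₁) = N(0.75) = 0.7734;  N(d₂) = N(0.55) = 0.7088
C = 479·0.7734 − 469·0.8990·0.7088 = 370.4586 − 298.8521 = 71.6065

$71.61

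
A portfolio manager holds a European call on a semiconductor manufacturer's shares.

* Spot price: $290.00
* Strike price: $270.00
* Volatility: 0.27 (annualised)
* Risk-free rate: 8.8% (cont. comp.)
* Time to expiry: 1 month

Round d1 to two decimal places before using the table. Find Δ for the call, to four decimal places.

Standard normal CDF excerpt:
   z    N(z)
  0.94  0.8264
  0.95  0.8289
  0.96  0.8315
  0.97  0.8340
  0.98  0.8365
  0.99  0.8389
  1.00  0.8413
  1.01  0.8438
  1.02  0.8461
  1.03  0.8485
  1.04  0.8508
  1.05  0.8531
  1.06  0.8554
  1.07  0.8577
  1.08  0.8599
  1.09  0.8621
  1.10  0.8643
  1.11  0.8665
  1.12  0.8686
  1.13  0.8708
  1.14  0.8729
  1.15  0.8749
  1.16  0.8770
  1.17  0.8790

0.8531

σ√T = 0.27·√0.08333 = 0.0779
ln(S/K) + (r + σ²/2)T = ln(290/270) + (0.088 + 0.27²/2)·0.08333 = 0.0715 + 0.0104 = 0.0818
d₁ = 0.0818 / 0.0779 = 1.0499 ⇒ 1.05
N(d₁) = N(1.05) = 0.8531
Δ_call = N(d₁) = 0.8531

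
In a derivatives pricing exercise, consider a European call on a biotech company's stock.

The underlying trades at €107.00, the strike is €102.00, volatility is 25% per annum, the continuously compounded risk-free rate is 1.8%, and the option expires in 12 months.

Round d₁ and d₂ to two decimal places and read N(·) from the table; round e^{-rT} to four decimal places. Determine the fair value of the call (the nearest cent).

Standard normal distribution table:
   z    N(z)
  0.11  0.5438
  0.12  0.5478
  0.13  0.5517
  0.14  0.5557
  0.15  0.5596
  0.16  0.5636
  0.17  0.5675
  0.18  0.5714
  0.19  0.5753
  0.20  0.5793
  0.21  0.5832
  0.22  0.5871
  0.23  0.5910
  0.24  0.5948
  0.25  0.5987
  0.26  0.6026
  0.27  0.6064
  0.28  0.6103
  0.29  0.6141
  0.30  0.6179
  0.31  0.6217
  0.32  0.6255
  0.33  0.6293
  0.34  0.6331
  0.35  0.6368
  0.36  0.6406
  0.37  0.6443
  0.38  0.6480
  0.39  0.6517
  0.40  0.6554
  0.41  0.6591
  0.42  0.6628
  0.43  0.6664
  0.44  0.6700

σ√T = 0.25·√1 = 0.2500
d₁ = [ln(107/102) + (0.018 + ½·0.25²)·1] / (σ√T) = (0.0479 + 0.0493) / 0.2500 = 0.3884 which rounds to 0.39
d₂ = 0.3884 − 0.2500 = 0.1384 which rounds to 0.14
exp(−rT) = exp(−0.018·1) = 0.9822
N(d₁) = N(0.39) = 0.6517;  N(d₂) = N(0.14) = 0.5557
C = 107·0.6517 − 102·0.9822·0.5557 = 69.7319 − 55.6725 = 14.0594

€14.06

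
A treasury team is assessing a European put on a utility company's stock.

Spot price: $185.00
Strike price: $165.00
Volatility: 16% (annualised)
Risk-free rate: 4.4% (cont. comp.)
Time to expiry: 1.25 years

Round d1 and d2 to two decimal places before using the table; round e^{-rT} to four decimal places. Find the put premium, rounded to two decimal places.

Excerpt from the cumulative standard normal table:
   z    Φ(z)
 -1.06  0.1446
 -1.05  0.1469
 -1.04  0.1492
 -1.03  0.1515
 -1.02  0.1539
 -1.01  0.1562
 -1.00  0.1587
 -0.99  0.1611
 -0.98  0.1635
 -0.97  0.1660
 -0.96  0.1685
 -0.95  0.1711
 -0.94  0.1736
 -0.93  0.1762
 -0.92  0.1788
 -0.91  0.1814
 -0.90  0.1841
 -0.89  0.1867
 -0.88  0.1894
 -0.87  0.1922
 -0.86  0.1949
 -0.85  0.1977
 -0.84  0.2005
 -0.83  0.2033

$2.84

T = 1.25;  σ√T = 0.1789
d₁ = [ln(185/165) + (0.044 + 0.16²/2)·1.25] / 0.1789 = [0.1144 + 0.0710] / 0.1789 = 1.0365 → 1.04
d₂ = d₁ − σ√T = 1.0365 − 0.1789 = 0.8576 → 0.86
e^(−rT) = e^(−0.044·1.25) = 0.9465
P = 165·0.9465·N(-0.86) − 185·N(-1.04) = 165·0.9465·0.1949 − 185·0.1492 = 30.4380 − 27.6020 = 2.8360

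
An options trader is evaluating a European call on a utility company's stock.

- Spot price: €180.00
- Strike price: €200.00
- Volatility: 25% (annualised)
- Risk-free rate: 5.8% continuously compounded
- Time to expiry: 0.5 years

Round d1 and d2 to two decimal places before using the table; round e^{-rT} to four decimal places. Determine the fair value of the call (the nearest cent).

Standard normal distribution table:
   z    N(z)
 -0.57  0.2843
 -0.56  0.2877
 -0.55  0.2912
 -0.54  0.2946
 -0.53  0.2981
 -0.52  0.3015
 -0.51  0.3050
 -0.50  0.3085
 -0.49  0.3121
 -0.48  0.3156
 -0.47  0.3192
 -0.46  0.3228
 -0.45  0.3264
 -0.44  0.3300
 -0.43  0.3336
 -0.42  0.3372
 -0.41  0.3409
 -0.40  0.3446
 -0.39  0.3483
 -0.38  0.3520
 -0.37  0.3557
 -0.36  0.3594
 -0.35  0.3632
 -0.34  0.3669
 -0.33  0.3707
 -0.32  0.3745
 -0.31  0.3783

σ√T = 0.25·√0.5 = 0.1768
d₁ = [ln(180/200) + (0.058 + 0.25²/2)·0.5] / 0.1768 = [-0.1054 + 0.0446] / 0.1768 = -0.3436 which rounds to -0.34
d₂ = d₁ − σ√T = -0.3436 − 0.1768 = -0.5203 which rounds to -0.52
exp(−rT) = exp(−0.058·0.5) = 0.9714
N(d₁) = N(-0.34) = 0.3669;  N(d₂) = N(-0.52) = 0.3015
C = 180·0.3669 − 200·0.9714·0.3015 = 66.0420 − 58.5754 = 7.4666

€7.47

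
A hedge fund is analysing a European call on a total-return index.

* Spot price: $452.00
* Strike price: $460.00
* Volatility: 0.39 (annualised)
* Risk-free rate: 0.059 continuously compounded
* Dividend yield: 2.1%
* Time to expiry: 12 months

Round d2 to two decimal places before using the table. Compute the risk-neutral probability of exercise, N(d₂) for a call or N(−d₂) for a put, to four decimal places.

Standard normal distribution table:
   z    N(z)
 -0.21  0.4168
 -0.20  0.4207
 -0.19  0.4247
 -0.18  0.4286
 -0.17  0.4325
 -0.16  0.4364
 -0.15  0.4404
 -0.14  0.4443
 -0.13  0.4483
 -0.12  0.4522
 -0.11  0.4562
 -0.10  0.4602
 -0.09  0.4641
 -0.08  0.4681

0.4443

T = 1;  σ√T = 0.3900
d₁ = [ln(452/460) + (0.059 − 0.021 + ½·0.39²)·1] / (σ√T) = (-0.0175 + 0.1140) / 0.3900 = 0.2475 ⇒ 0.25
d₂ = 0.2475 − 0.3900 = -0.1425 ⇒ -0.14
Pr(exercise) under Q = N(d₂) = 0.4443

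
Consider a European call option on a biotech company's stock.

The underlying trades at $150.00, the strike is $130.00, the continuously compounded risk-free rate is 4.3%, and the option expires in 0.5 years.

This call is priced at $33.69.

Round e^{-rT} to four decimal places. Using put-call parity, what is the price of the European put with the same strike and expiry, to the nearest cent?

exp(−rT) = exp(−0.043·0.5) = 0.9787
Put-call parity: C − P = S − K·e^(−rT) = 150 − 130·0.9787 = 150 − 127.2310 = 22.7690
P = C − (C − P) = 33.69 − (22.7690) = 10.9210

$10.92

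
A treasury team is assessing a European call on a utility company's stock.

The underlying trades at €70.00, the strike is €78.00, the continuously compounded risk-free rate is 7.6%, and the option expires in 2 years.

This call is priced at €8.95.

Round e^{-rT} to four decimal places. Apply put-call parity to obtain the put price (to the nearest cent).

e^(−rT) = e^(−0.076·2) = 0.8590
Put-call parity: C − P = S − K·e^(−rT) = 70 − 78·0.8590 = 70 − 67.0020 = 2.9980
P = C − (C − P) = 8.95 − (2.9980) = 5.9520

€5.95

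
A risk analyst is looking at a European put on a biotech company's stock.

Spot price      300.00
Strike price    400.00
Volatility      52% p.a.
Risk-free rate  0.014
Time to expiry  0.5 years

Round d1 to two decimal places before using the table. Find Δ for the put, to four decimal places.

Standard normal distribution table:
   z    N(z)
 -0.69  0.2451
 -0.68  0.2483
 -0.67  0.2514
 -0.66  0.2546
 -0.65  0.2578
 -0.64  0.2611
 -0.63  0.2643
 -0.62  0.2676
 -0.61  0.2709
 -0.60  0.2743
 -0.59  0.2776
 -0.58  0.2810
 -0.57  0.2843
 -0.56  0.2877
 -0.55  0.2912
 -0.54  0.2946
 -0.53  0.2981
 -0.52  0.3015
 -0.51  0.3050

-0.7190

σ√T = 0.52 × 0.7071 = 0.3677
ln(S/K) + (r + σ²/2)T = ln(300/400) + (0.014 + 0.52²/2)·0.5 = -0.2877 + 0.0746 = -0.2131
d₁ = -0.2131 / 0.3677 = -0.5795 ⇒ -0.58
N(d₁) = N(-0.58) = 0.2810
Δ_put = N(d₁) − 1 = 0.2810 − 1 = -0.7190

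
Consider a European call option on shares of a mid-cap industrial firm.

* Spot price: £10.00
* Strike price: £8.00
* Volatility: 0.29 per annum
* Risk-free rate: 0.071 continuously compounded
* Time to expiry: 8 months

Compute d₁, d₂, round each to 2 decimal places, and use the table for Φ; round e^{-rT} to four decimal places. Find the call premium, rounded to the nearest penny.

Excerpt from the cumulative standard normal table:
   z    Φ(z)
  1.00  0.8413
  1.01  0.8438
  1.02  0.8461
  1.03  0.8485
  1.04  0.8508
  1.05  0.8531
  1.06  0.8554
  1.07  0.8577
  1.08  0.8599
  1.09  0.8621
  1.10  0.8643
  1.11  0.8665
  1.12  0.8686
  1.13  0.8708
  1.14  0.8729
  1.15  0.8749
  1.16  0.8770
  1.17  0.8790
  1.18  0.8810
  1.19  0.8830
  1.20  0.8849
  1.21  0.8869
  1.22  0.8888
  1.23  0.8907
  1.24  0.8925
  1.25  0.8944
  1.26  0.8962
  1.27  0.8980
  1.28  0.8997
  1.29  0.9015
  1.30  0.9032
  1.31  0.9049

£2.51

T = 0.6667;  σ√T = 0.2368
d₁ = [ln(10/8) + (0.071 + ½·0.29²)·0.6667] / (σ√T) = (0.2231 + 0.0754) / 0.2368 = 1.2607 → 1.26
d₂ = 1.2607 − 0.2368 = 1.0239 → 1.02
exp(−rT) = exp(−0.071·0.6667) = 0.9538
N(d₁) = N(1.26) = 0.8962;  N(d₂) = N(1.02) = 0.8461
C = 10·0.8962 − 8·0.9538·0.8461 = 8.9620 − 6.4561 = 2.5059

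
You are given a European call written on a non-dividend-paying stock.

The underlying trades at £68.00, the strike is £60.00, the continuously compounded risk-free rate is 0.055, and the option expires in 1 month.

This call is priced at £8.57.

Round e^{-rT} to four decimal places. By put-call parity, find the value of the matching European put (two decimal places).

£0.29

e^(−rT) = e^(−0.055·0.08333) = 0.9954
Put-call parity: C − P = S − K·e^(−rT) = 68 − 60·0.9954 = 68 − 59.7240 = 8.2760
P = C − (C − P) = 8.57 − (8.2760) = 0.2940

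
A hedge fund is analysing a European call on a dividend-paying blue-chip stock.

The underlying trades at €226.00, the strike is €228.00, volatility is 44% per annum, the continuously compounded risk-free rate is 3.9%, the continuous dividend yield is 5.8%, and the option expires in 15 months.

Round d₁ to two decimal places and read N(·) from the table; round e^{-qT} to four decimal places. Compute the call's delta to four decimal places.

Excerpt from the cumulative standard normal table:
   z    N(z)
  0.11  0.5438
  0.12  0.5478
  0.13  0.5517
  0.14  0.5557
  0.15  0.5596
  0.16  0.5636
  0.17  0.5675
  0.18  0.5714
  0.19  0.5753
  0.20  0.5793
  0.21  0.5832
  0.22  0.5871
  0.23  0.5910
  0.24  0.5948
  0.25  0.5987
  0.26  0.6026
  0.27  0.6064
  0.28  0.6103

T = 1.25;  σ√T = 0.4919
d₁ = [ln(226/228) + (0.039 − 0.058 + 0.44²/2)·1.25] / 0.4919 = [-0.0088 + 0.0972] / 0.4919 = 0.1798 → 0.18
N(d₁) = N(0.18) = 0.5714
Δ_call = exp(−qT)·N(d₁) = 0.9301·0.5714 = 0.5315

0.5315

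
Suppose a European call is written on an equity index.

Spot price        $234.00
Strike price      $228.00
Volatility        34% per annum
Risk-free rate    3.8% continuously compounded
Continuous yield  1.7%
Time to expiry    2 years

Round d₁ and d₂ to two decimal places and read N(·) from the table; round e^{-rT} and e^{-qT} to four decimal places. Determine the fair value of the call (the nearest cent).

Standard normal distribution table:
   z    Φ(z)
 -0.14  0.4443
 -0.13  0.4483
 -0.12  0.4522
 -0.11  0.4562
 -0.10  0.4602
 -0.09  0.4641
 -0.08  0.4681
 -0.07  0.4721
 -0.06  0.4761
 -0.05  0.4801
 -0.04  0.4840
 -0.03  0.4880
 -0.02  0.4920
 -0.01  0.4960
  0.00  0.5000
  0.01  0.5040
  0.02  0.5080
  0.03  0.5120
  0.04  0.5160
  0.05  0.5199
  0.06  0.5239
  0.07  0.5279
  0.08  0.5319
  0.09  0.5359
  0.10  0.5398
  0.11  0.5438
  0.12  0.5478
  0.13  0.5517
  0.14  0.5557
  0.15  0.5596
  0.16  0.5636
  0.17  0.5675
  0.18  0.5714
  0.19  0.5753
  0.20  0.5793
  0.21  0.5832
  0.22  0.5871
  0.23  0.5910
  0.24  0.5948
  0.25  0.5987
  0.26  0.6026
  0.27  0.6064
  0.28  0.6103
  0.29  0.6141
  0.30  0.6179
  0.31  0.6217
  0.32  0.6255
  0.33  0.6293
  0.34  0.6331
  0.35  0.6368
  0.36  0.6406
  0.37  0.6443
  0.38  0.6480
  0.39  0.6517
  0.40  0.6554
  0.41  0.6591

$49.32

σ√T = 0.34 × 1.4142 = 0.4808
d₁ = [ln(234/228) + (0.038 − 0.017 + 0.34²/2)·2] / 0.4808 = [0.0260 + 0.1576] / 0.4808 = 0.3818 ⇒ 0.38
d₂ = d₁ − σ√T = 0.3818 − 0.4808 = -0.0990 ⇒ -0.10
exp(−qT) = exp(−0.017·2) = 0.9666;  exp(−rT) = exp(−0.038·2) = 0.9268
N(d₁) = N(0.38) = 0.6480;  N(d₂) = N(-0.10) = 0.4602
C = 234·0.9666·0.6480 − 228·0.9268·0.4602 = 146.5675 − 97.2450 = 49.3224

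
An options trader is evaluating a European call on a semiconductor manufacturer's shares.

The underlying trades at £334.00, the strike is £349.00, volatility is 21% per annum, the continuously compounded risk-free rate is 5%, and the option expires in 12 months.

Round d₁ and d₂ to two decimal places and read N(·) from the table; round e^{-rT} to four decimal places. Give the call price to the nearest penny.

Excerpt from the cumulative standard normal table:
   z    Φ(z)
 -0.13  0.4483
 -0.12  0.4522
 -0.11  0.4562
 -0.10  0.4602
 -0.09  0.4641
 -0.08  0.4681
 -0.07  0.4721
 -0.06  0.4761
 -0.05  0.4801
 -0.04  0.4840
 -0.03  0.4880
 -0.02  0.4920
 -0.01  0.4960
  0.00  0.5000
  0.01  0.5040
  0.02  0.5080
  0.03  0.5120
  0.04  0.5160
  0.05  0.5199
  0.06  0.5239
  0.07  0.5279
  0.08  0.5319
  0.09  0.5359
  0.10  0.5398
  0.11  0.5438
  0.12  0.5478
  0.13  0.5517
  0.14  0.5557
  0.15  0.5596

σ√T = 0.21 × 1.0000 = 0.2100
ln(S/K) + (r + σ²/2)T = ln(334/349) + (0.05 + 0.21²/2)·1 = -0.0439 + 0.0721 = 0.0281
d₁ = 0.0281 / 0.2100 = 0.1339 which rounds to 0.13
d₂ = d₁ − σ√T = 0.1339 − 0.2100 = -0.0761 which rounds to -0.08
exp(−rT) = exp(−0.05·1) = 0.9512
N(d₁) = N(0.13) = 0.5517;  N(d₂) = N(-0.08) = 0.4681
C = 334·0.5517 − 349·0.9512·0.4681 = 184.2678 − 155.3946 = 28.8732

£28.87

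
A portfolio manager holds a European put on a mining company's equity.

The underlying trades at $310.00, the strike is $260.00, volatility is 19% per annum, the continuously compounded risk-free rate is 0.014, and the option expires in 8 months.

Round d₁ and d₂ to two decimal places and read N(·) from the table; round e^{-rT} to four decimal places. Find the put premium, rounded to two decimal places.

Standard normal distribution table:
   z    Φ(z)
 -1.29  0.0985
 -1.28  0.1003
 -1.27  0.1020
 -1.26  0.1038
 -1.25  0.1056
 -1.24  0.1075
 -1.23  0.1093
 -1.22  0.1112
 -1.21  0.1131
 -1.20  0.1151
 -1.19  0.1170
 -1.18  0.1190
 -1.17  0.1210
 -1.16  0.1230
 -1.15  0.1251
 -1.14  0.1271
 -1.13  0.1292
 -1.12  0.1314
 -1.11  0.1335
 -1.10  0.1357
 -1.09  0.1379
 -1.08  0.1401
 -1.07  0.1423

σ√T = 0.19·√0.6667 = 0.1551
d₁ = [ln(310/260) + (0.014 + ½·0.19²)·0.6667] / (σ√T) = (0.1759 + 0.0214) / 0.1551 = 1.2715 → 1.27
d₂ = 1.2715 − 0.1551 = 1.1164 → 1.12
e^(−rT) = e^(−0.014·0.6667) = 0.9907
P = 260·0.9907·N(-1.12) − 310·N(-1.27) = 260·0.9907·0.1314 − 310·0.1020 = 33.8463 − 31.6200 = 2.2263

$2.23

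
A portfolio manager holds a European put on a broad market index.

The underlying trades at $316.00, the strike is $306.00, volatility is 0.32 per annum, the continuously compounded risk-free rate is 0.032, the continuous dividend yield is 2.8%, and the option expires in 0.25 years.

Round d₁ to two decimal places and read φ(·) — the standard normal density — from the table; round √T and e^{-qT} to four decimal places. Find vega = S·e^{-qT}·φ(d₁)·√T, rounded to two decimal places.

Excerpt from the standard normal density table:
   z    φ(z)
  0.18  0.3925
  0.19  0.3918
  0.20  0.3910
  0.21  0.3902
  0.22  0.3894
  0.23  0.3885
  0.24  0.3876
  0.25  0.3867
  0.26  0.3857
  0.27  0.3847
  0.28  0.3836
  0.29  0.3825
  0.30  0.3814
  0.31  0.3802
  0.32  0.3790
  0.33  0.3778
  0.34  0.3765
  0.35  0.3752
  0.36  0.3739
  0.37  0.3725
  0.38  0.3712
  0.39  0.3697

60.01

σ√T = 0.32 × 0.5000 = 0.1600
d₁ = [ln(316/306) + (0.032 − 0.028 + 0.32²/2)·0.25] / 0.1600 = [0.0322 + 0.0138] / 0.1600 = 0.2872 ≈ 0.29
√T = √0.25 = 0.5000
φ(d₁) = φ(0.29) = 0.3825
e^(−qT) = e^(−0.028·0.25) = 0.9930
vega = S·e^(−qT)·φ(d₁)·√T = 316·0.9930·0.3825·0.5000 = 60.0120
(Call and put vega coincide under Black-Scholes.)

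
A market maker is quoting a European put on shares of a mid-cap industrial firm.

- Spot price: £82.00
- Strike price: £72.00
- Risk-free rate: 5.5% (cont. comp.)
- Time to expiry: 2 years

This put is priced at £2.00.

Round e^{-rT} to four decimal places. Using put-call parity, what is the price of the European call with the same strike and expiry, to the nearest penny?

exp(−rT) = exp(−0.055·2) = 0.8958
Put-call parity: C − P = S − K·e^(−rT) = 82 − 72·0.8958 = 82 − 64.4976 = 17.5024
C = P + (C − P) = 2.00 + (17.5024) = 19.5024

£19.50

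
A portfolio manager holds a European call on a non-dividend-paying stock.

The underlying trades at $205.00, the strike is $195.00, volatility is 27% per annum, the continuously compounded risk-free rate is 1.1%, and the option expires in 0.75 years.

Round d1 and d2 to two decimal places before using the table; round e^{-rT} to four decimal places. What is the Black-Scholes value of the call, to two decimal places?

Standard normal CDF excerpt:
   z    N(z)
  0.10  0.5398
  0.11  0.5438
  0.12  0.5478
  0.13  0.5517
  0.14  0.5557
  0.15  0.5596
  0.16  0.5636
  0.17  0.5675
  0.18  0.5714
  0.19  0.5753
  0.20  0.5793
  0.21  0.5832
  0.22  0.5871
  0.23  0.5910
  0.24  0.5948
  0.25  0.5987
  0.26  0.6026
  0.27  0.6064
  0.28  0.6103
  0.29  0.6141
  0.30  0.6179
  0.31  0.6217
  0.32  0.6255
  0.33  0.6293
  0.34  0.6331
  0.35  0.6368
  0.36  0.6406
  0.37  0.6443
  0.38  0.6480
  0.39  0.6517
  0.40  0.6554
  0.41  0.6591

σ√T = 0.27 × 0.8660 = 0.2338
d₁ = [ln(205/195) + (0.011 + ½·0.27²)·0.75] / (σ√T) = (0.0500 + 0.0356) / 0.2338 = 0.3661 → 0.37
d₂ = 0.3661 − 0.2338 = 0.1322 → 0.13
e^(−rT) = e^(−0.011·0.75) = 0.9918
C = 205·N(0.37) − 195·0.9918·N(0.13) = 205·0.6443 − 195·0.9918·0.5517 = 132.0815 − 106.6993 = 25.3822

$25.38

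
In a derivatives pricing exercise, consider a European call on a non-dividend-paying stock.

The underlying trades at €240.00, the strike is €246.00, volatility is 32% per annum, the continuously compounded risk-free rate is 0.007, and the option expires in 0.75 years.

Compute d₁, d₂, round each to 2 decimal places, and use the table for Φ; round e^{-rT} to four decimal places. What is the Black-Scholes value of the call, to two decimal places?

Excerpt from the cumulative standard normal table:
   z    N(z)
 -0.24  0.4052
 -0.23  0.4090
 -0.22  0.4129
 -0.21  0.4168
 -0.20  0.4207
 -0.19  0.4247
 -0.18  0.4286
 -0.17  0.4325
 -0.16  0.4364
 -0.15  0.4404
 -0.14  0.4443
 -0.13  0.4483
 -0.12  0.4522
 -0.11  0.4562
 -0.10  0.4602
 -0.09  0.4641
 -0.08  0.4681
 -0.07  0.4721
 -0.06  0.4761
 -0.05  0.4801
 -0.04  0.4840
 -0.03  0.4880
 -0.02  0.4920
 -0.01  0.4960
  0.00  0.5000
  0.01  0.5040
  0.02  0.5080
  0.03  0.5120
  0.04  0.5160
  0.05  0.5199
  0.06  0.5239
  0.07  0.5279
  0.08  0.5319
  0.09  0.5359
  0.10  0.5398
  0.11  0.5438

€24.70

σ√T = 0.32 × 0.8660 = 0.2771
d₁ = [ln(240/246) + (0.007 + 0.32²/2)·0.75] / 0.2771 = [-0.0247 + 0.0437] / 0.2771 = 0.0684 ≈ 0.07
d₂ = d₁ − σ√T = 0.0684 − 0.2771 = -0.2087 ≈ -0.21
e^(−rT) = e^(−0.007·0.75) = 0.9948
C = 240·N(0.07) − 246·0.9948·N(-0.21) = 240·0.5279 − 246·0.9948·0.4168 = 126.6960 − 101.9996 = 24.6964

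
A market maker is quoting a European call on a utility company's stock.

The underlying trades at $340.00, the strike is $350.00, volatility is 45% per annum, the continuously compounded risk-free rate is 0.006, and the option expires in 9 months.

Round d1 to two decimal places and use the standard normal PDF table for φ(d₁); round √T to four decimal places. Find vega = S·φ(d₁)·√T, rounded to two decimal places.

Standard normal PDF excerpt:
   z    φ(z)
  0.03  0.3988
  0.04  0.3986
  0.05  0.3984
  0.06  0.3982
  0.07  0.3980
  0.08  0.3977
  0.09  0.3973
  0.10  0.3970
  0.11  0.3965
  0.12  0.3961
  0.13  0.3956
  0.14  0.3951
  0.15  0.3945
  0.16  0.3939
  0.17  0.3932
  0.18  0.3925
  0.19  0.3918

116.48

T = 0.75;  σ√T = 0.3897
ln(S/K) + (r + σ²/2)T = ln(340/350) + (0.006 + 0.45²/2)·0.75 = -0.0290 + 0.0804 = 0.0514
d₁ = 0.0514 / 0.3897 = 0.1320 ⇒ 0.13
√T = √0.75 = 0.8660
φ(d₁) = φ(0.13) = 0.3956
vega = S·φ(d₁)·√T = 340·0.3956·0.8660 = 116.4805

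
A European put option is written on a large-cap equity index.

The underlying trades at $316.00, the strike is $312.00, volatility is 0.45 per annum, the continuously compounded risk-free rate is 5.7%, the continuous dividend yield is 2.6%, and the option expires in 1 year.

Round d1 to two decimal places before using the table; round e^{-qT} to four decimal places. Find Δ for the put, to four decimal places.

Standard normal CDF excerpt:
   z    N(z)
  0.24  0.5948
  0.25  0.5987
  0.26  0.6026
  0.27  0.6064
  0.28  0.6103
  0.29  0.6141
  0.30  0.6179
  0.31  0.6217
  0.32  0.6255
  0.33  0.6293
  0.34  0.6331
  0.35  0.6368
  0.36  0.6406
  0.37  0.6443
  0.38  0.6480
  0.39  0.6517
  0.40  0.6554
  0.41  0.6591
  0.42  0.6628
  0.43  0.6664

σ√T = 0.45·√1 = 0.4500
ln(S/K) + (r − q + σ²/2)T = ln(316/312) + (0.057 − 0.026 + 0.45²/2)·1 = 0.0127 + 0.1323 = 0.1450
d₁ = 0.1450 / 0.4500 = 0.3222 ≈ 0.32
N(d₁) = N(0.32) = 0.6255
Δ_put = e^(−qT)·(N(d₁) − 1) = 0.9743·(0.6255 − 1) = -0.3649

-0.3649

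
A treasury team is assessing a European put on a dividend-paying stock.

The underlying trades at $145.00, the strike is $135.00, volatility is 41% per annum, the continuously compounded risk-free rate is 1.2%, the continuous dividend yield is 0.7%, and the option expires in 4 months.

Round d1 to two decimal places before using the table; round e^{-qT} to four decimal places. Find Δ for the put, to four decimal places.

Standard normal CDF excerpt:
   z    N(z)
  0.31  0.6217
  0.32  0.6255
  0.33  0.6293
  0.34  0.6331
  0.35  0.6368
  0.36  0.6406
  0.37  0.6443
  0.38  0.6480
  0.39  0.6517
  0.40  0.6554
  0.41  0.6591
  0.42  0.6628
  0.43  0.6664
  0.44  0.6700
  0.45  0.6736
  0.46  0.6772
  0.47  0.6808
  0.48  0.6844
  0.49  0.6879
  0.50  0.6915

-0.3328

T = 0.3333;  σ√T = 0.2367
ln(S/K) + (r − q + σ²/2)T = ln(145/135) + (0.012 − 0.007 + 0.41²/2)·0.3333 = 0.0715 + 0.0297 = 0.1011
d₁ = 0.1011 / 0.2367 = 0.4273 which rounds to 0.43
N(d₁) = N(0.43) = 0.6664
Δ_put = e^(−qT)·(N(d₁) − 1) = 0.9977·(0.6664 − 1) = -0.3328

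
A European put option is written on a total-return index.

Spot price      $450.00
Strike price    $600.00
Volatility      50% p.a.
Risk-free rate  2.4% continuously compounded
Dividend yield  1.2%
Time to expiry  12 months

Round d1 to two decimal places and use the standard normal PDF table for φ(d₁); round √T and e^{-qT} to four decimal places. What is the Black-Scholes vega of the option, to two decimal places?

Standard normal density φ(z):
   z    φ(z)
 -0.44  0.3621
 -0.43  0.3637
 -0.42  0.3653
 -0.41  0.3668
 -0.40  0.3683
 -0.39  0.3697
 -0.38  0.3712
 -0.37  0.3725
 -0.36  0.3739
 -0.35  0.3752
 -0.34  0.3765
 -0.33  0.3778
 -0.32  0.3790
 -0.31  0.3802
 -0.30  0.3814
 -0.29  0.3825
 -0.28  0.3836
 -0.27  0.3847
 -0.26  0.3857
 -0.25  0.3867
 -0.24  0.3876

169.59

σ√T = 0.5 × 1.0000 = 0.5000
ln(S/K) + (r − q + σ²/2)T = ln(450/600) + (0.024 − 0.012 + 0.5²/2)·1 = -0.2877 + 0.1370 = -0.1507
d₁ = -0.1507 / 0.5000 = -0.3014 → -0.30
√T = √1 = 1.0000
φ(d₁) = φ(-0.30) = 0.3814
exp(−qT) = exp(−0.012·1) = 0.9881
vega = S·exp(−qT)·φ(d₁)·√T = 450·0.9881·0.3814·1.0000 = 169.5876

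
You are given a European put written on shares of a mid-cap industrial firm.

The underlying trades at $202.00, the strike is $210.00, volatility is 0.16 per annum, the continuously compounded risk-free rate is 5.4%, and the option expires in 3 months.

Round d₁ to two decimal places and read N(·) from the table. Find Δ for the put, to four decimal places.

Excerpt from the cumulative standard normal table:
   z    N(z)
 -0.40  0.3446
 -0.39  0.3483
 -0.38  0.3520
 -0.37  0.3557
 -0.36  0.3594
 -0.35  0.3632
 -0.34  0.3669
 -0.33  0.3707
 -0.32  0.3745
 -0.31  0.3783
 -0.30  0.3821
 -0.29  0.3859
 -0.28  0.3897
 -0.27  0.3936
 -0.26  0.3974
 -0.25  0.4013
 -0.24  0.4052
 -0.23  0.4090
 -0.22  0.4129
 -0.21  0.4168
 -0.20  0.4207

σ√T = 0.16 × 0.5000 = 0.0800
d₁ = [ln(202/210) + (0.054 + ½·0.16²)·0.25] / (σ√T) = (-0.0388 + 0.0167) / 0.0800 = -0.2767 ≈ -0.28
N(d₁) = N(-0.28) = 0.3897
Δ_put = N(d₁) − 1 = 0.3897 − 1 = -0.6103

-0.6103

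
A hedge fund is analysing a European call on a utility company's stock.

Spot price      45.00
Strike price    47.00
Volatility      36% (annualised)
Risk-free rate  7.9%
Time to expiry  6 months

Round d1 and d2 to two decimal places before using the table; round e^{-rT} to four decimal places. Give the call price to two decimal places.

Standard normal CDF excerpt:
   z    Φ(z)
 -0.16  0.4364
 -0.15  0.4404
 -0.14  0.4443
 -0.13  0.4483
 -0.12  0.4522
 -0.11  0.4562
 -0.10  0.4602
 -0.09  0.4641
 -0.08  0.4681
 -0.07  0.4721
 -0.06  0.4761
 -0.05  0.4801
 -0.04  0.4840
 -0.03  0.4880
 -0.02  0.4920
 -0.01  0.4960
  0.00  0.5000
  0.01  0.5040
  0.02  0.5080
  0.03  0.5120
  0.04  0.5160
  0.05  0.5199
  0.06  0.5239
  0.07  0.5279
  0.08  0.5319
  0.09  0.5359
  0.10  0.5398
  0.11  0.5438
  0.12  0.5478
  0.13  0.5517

4.40

σ√T = 0.36·√0.5 = 0.2546
d₁ = [ln(45/47) + (0.079 + 0.36²/2)·0.5] / 0.2546 = [-0.0435 + 0.0719] / 0.2546 = 0.1116 ⇒ 0.11
d₂ = d₁ − σ√T = 0.1116 − 0.2546 = -0.1429 ⇒ -0.14
e^(−rT) = e^(−0.079·0.5) = 0.9613
N(d₁) = N(0.11) = 0.5438;  N(d₂) = N(-0.14) = 0.4443
C = 45·0.5438 − 47·0.9613·0.4443 = 24.4710 − 20.0740 = 4.3970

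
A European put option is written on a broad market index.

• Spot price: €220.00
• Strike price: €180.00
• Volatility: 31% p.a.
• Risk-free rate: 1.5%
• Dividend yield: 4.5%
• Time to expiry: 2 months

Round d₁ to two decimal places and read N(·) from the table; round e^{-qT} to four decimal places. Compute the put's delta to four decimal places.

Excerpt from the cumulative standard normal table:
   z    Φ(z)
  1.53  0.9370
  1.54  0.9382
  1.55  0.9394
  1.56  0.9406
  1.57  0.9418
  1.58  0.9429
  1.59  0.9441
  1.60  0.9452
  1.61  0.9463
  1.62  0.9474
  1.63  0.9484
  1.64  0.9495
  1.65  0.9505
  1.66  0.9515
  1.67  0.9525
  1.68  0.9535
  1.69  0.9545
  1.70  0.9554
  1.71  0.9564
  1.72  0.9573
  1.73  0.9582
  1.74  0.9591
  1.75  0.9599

-0.0533

T = 0.1667;  σ√T = 0.1266
d₁ = [ln(220/180) + (0.015 − 0.045 + 0.31²/2)·0.1667] / 0.1266 = [0.2007 + 0.0030] / 0.1266 = 1.6094 → 1.61
N(d₁) = N(1.61) = 0.9463
Δ_put = exp(−qT)·(N(d₁) − 1) = 0.9925·(0.9463 − 1) = -0.0533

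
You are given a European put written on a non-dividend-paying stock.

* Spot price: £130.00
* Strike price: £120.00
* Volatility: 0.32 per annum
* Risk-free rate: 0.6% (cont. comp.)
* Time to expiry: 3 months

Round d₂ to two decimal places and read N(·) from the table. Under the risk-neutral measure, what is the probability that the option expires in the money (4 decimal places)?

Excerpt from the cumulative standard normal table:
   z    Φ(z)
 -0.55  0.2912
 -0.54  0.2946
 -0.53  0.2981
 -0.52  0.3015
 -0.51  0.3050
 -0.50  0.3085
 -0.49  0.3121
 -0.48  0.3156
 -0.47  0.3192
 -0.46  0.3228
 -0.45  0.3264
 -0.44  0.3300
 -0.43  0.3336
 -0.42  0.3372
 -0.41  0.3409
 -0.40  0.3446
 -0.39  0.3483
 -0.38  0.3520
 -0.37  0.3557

σ√T = 0.32 × 0.5000 = 0.1600
d₁ = [ln(130/120) + (0.006 + 0.32²/2)·0.25] / 0.1600 = [0.0800 + 0.0143] / 0.1600 = 0.5896 ≈ 0.59
d₂ = d₁ − σ√T = 0.5896 − 0.1600 = 0.4296 ≈ 0.43
Pr(exercise) under Q = N(−d₂) = N(-0.43) = 0.3336

0.3336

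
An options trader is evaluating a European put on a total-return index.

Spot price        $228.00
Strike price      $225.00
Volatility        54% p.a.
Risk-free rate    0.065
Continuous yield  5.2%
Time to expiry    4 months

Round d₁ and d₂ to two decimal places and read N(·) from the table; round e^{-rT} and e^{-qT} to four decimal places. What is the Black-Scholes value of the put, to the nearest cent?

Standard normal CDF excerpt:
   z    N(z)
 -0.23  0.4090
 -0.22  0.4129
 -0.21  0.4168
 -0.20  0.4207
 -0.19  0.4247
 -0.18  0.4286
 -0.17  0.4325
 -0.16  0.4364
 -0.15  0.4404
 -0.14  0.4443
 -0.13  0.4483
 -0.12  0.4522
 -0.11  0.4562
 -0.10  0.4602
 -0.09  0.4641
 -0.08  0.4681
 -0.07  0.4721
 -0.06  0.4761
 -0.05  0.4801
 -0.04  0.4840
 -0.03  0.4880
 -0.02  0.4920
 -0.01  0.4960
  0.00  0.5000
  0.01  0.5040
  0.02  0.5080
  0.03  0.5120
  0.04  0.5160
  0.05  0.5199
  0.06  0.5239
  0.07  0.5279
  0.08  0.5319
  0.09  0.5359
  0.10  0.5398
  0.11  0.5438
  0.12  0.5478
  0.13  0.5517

$25.46

σ√T = 0.54·√0.3333 = 0.3118
ln(S/K) + (r − q + σ²/2)T = ln(228/225) + (0.065 − 0.052 + 0.54²/2)·0.3333 = 0.0132 + 0.0529 = 0.0662
d₁ = 0.0662 / 0.3118 = 0.2123 which rounds to 0.21
d₂ = d₁ − σ√T = 0.2123 − 0.3118 = -0.0995 which rounds to -0.10
exp(−qT) = exp(−0.052·0.3333) = 0.9828;  exp(−rT) = exp(−0.065·0.3333) = 0.9786
N(−d₂) = N(0.10) = 0.5398;  N(−d₁) = N(-0.21) = 0.4168
P = 225·0.9786·0.5398 − 228·0.9828·0.4168 = 118.8559 − 93.3959 = 25.4600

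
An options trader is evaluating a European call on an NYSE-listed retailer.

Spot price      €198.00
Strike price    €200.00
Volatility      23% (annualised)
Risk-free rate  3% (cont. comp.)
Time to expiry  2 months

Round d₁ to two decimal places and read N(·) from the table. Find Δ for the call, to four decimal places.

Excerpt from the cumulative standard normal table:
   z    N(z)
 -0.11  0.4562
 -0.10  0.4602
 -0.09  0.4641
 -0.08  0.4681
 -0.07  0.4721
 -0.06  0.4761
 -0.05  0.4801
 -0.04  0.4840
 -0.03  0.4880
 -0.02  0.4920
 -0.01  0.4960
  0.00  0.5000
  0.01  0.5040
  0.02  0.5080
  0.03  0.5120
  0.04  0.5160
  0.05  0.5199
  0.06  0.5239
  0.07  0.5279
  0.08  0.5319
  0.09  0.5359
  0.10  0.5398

σ√T = 0.23 × 0.4082 = 0.0939
d₁ = [ln(198/200) + (0.03 + ½·0.23²)·0.1667] / (σ√T) = (-0.0101 + 0.0094) / 0.0939 = -0.0068 ≈ -0.01
N(d₁) = N(-0.01) = 0.4960
Δ_call = N(d₁) = 0.4960

0.4960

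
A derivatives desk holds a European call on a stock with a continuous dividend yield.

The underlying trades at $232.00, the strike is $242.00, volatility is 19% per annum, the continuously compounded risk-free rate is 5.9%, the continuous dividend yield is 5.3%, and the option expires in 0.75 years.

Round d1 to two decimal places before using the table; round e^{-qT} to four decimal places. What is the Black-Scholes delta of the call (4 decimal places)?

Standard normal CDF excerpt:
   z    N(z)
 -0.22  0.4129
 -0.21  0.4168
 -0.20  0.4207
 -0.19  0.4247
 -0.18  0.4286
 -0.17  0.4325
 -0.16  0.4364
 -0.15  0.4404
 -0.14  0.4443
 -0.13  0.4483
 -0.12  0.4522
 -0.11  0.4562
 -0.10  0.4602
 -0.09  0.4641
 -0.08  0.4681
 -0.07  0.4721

0.4232

T = 0.75;  σ√T = 0.1645
ln(S/K) + (r − q + σ²/2)T = ln(232/242) + (0.059 − 0.053 + 0.19²/2)·0.75 = -0.0422 + 0.0180 = -0.0242
d₁ = -0.0242 / 0.1645 = -0.1468 ≈ -0.15
N(d₁) = N(-0.15) = 0.4404
Δ_call = e^(−qT)·N(d₁) = 0.9610·0.4404 = 0.4232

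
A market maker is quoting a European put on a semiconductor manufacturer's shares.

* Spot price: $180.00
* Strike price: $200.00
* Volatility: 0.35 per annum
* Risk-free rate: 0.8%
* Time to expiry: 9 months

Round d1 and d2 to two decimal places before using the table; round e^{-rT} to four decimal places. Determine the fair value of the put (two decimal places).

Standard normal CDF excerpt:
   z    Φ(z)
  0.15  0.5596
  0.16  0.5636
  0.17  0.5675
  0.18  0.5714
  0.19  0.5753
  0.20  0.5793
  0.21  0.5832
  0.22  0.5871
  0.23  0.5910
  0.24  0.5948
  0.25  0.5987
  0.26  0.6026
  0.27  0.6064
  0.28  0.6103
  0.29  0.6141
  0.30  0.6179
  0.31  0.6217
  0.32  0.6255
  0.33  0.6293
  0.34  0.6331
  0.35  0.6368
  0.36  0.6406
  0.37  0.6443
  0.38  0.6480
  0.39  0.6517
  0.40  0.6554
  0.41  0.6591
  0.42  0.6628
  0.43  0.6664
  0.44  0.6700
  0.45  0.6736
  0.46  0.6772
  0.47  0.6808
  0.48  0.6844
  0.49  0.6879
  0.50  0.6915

$33.21

σ√T = 0.35 × 0.8660 = 0.3031
d₁ = [ln(180/200) + (0.008 + 0.35²/2)·0.75] / 0.3031 = [-0.1054 + 0.0519] / 0.3031 = -0.1763 ≈ -0.18
d₂ = d₁ − σ√T = -0.1763 − 0.3031 = -0.4794 ≈ -0.48
e^(−rT) = e^(−0.008·0.75) = 0.9940
N(−d₂) = N(0.48) = 0.6844;  N(−d₁) = N(0.18) = 0.5714
P = 200·0.9940·0.6844 − 180·0.5714 = 136.0587 − 102.8520 = 33.2067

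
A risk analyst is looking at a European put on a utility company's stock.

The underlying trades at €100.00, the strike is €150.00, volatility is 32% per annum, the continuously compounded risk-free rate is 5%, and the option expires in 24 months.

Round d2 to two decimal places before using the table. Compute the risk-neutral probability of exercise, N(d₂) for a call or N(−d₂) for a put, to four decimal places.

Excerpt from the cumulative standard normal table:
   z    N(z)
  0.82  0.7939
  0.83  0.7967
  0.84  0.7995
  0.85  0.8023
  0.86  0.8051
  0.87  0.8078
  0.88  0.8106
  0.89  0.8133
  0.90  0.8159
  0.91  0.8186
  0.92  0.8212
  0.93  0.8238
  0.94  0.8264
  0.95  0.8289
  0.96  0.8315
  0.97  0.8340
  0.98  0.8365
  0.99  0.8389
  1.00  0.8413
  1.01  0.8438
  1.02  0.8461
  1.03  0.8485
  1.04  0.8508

0.8159

T = 2;  σ√T = 0.4525
ln(S/K) + (r + σ²/2)T = ln(100/150) + (0.05 + 0.32²/2)·2 = -0.4055 + 0.2024 = -0.2031
d₁ = -0.2031 / 0.4525 = -0.4487 ≈ -0.45
d₂ = d₁ − σ√T = -0.4487 − 0.4525 = -0.9013 ≈ -0.90
Risk-neutral Pr[S_T < K] = N(−d₂) = N(0.90) = 0.8159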